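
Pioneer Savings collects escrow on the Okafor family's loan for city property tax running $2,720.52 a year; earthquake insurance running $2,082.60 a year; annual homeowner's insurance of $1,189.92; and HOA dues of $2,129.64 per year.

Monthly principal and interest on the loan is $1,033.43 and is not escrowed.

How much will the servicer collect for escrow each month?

City property tax — $2,720.52 annually
Earthquake insurance — $2,082.60 annually
Homeowner's insurance — $1,189.92 annually
HOA dues — $2,129.64 annually
Total annual escrow = $8,122.68
Monthly = $8,122.68 / 12 = $676.89

$676.89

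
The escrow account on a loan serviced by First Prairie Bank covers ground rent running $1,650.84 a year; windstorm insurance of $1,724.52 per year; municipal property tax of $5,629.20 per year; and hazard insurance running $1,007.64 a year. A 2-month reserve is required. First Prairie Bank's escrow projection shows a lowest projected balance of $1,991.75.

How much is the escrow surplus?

$323.05

Ground rent — $1,650.84
Windstorm insurance — $1,724.52
Municipal property tax — $5,629.20
Hazard insurance — $1,007.64
Combined annual = $1,650.84 + $1,724.52 + $5,629.20 + $1,007.64 = $10,012.20
Monthly escrow = $10,012.20 ÷ 12 = $834.35
Required cushion = 2 × $834.35 = $1,668.70
Excess over cushion: $1,991.75 − $1,668.70 = $323.05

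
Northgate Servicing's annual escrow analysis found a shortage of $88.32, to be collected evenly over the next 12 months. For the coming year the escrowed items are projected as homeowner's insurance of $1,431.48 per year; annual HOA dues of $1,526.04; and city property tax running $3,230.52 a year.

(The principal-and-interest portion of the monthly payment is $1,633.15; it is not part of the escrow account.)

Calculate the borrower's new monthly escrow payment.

Homeowner's insurance — $1,431.48 annually
HOA dues — $1,526.04 annually
City property tax — $3,230.52 annually
Total per year = $6,188.04
Monthly escrow = $6,188.04 ÷ 12 = $515.67
Shortage per month = $88.32 / 12 = $7.36
Adjusted monthly = $515.67 + $7.36 = $523.03

$523.03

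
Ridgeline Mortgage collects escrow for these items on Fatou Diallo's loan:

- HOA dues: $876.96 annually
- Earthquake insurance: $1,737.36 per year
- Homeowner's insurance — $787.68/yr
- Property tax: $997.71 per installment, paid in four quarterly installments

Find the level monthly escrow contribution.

HOA dues — $876.96 per year
Earthquake insurance — $1,737.36 per year
Homeowner's insurance — $787.68 per year
Property tax — $997.71 × 4 = $3,990.84 per year
Annual escrow total = $876.96 + $1,737.36 + $787.68 + $3,990.84 = $7,392.84
Per month = $7,392.84 ÷ 12 = $616.07

$616.07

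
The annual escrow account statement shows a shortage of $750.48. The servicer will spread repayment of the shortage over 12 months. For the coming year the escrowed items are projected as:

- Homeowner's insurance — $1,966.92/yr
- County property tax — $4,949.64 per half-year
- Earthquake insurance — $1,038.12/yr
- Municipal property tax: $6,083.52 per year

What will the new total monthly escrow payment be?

$1,644.86

Homeowner's insurance = $1,966.92 annually
County property tax = $4,949.64 × 2 = $9,899.28 annually
Earthquake insurance = $1,038.12 annually
Municipal property tax = $6,083.52 annually
Yearly total = $18,987.84
Per month = $18,987.84 ÷ 12 = $1,582.32
Shortage per month = $750.48 ÷ 12 = $62.54
New monthly escrow = $1,582.32 + $62.54 = $1,644.86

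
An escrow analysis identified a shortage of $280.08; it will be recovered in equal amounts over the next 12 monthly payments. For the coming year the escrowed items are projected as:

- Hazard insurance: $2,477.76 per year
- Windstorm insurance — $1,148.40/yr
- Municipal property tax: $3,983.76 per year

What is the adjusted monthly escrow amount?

Hazard insurance — $2,477.76 per year
Windstorm insurance — $1,148.40 per year
Municipal property tax — $3,983.76 per year
Combined annual = $2,477.76 + $1,148.40 + $3,983.76 = $7,609.92
Base monthly escrow = $7,609.92 / 12 = $634.16
Monthly shortage recovery: $280.08 ÷ 12 = $23.34
New monthly escrow = $634.16 + $23.34 = $657.50

$657.50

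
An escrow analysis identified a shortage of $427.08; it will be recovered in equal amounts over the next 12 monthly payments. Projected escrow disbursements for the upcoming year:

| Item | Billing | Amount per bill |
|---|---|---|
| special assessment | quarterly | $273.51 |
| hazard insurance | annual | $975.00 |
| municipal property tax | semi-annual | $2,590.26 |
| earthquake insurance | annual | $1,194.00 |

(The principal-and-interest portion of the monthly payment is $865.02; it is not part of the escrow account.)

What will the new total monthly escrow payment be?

Special assessment = $273.51 × 4 = $1,094.04/yr
Hazard insurance = $975.00/yr
Municipal property tax = $2,590.26 × 2 = $5,180.52/yr
Earthquake insurance = $1,194.00/yr
Combined annual = $8,443.56
Monthly = $8,443.56 / 12 = $703.63
Shortage spread = $427.08 ÷ 12 = $35.59/mo
Adjusted monthly = $703.63 + $35.59 = $739.22

$739.22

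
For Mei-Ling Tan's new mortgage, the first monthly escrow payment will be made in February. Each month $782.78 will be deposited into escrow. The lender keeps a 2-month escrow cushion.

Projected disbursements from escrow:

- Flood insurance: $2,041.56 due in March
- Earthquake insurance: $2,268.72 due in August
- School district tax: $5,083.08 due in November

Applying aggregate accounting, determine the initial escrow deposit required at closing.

Cushion = 2 × $782.78 = $1,565.56
Trial balance (start $0, +$782.78 each month, − disbursements):
  Feb: +$782.78 → $782.78
  Mar: +$782.78 − $2,041.56 → -$476.00
  Apr: +$782.78 → $306.78
  May: +$782.78 → $1,089.56
  Jun: +$782.78 → $1,872.34
  Jul: +$782.78 → $2,655.12
  Aug: +$782.78 − $2,268.72 → $1,169.18
  Sep: +$782.78 → $1,951.96
  Oct: +$782.78 → $2,734.74
  Nov: +$782.78 − $5,083.08 → -$1,565.56
  Dec: +$782.78 → -$782.78
  Jan: +$782.78 → $0.00
Lowest trial balance = -$1,565.56 (Nov)
Initial deposit = cushion − low point = $1,565.56 − (-$1,565.56) = $3,131.12

$3,131.12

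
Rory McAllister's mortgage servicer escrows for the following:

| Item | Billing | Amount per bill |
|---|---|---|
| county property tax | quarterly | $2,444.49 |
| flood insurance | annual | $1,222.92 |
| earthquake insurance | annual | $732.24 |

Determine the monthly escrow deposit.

County property tax = $2,444.49 × 4 = $9,777.96 per year
Flood insurance = $1,222.92 per year
Earthquake insurance = $732.24 per year
Total annual escrow = $11,733.12
Monthly escrow = $11,733.12 / 12 = $977.76

$977.76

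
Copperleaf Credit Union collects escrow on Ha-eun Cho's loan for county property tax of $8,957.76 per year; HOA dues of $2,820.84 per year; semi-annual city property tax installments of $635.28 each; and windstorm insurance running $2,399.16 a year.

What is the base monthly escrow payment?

County property tax = $8,957.76 per year
HOA dues = $2,820.84 per year
City property tax = $635.28 × 2 = $1,270.56 per year
Windstorm insurance = $2,399.16 per year
Total annual escrow = $15,448.32
Monthly = $15,448.32 ÷ 12 = $1,287.36

$1,287.36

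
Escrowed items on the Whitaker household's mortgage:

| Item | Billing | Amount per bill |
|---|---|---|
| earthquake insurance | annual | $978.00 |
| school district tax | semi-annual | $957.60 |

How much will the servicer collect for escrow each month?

Earthquake insurance: $978.00
School district tax: $957.60 × 2 = $1,915.20
Total annual escrow = $978.00 + $1,915.20 = $2,893.20
Per month = $2,893.20 / 12 = $241.10

$241.10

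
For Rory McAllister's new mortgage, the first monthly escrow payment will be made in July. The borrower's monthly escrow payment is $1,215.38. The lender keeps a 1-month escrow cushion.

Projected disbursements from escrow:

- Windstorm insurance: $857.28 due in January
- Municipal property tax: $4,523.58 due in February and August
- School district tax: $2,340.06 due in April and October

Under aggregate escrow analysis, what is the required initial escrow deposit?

$3,736.84

Cushion = 1 × $1,215.38 = $1,215.38
Trial balance (start $0, +$1,215.38 each month, − disbursements):
  Jul: +$1,215.38 → $1,215.38
  Aug: +$1,215.38 − $4,523.58 → -$2,092.82
  Sep: +$1,215.38 → -$877.44
  Oct: +$1,215.38 − $2,340.06 → -$2,002.12
  Nov: +$1,215.38 → -$786.74
  Dec: +$1,215.38 → $428.64
  Jan: +$1,215.38 − $857.28 → $786.74
  Feb: +$1,215.38 − $4,523.58 → -$2,521.46
  Mar: +$1,215.38 → -$1,306.08
  Apr: +$1,215.38 − $2,340.06 → -$2,430.76
  May: +$1,215.38 → -$1,215.38
  Jun: +$1,215.38 → $0.00
Lowest trial balance = -$2,521.46 (Feb)
Initial deposit = cushion − low point = $1,215.38 − (-$2,521.46) = $3,736.84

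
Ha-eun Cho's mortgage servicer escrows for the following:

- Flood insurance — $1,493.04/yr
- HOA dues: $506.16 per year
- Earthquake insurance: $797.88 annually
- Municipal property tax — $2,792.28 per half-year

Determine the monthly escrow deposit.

Flood insurance = $1,493.04 per year
HOA dues = $506.16 per year
Earthquake insurance = $797.88 per year
Municipal property tax = $2,792.28 × 2 = $5,584.56 per year
Total annual escrow = $8,381.64
Base monthly escrow = $8,381.64 ÷ 12 = $698.47

$698.47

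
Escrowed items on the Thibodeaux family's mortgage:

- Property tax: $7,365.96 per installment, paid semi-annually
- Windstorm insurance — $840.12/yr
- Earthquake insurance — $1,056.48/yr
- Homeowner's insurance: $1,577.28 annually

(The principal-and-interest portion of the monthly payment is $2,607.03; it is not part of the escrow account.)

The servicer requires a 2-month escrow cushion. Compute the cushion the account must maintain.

Property tax — $7,365.96 × 2 = $14,731.92/yr
Windstorm insurance — $840.12/yr
Earthquake insurance — $1,056.48/yr
Homeowner's insurance — $1,577.28/yr
Total annual escrow = $18,205.80
Monthly escrow = $18,205.80 ÷ 12 = $1,517.15
Required cushion = 2 × $1,517.15 = $3,034.30

$3,034.30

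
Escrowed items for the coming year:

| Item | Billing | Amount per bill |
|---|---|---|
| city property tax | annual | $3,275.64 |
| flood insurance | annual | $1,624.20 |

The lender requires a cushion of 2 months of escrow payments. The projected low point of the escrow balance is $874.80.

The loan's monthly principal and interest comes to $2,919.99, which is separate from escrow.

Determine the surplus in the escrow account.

City property tax — $3,275.64 annually
Flood insurance — $1,624.20 annually
Combined annual = $4,899.84
Per month = $4,899.84 ÷ 12 = $408.32
Cushion = 2 × $408.32 = $816.64
Excess over cushion: $874.80 − $816.64 = $58.16

$58.16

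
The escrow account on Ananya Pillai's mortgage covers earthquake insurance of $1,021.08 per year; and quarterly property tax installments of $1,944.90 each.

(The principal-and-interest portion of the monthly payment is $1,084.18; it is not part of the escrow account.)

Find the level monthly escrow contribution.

Earthquake insurance — $1,021.08 annually
Property tax — $1,944.90 × 4 = $7,779.60 annually
Total per year = $1,021.08 + $7,779.60 = $8,800.68
Monthly escrow = $8,800.68 ÷ 12 = $733.39

$733.39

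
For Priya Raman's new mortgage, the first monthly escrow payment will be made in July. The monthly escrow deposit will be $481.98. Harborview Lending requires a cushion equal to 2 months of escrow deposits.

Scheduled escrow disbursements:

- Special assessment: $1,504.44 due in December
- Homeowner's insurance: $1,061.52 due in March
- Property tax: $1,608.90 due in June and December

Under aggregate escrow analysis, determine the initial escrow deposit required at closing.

$1,185.42

Cushion = 2 × $481.98 = $963.96
Trial balance (start $0, +$481.98 each month, − disbursements):
  Jul: +$481.98 → $481.98
  Aug: +$481.98 → $963.96
  Sep: +$481.98 → $1,445.94
  Oct: +$481.98 → $1,927.92
  Nov: +$481.98 → $2,409.90
  Dec: +$481.98 − $3,113.34 → -$221.46
  Jan: +$481.98 → $260.52
  Feb: +$481.98 → $742.50
  Mar: +$481.98 − $1,061.52 → $162.96
  Apr: +$481.98 → $644.94
  May: +$481.98 → $1,126.92
  Jun: +$481.98 − $1,608.90 → $0.00
Lowest trial balance = -$221.46 (Dec)
Initial deposit = cushion − low point = $963.96 − (-$221.46) = $1,185.42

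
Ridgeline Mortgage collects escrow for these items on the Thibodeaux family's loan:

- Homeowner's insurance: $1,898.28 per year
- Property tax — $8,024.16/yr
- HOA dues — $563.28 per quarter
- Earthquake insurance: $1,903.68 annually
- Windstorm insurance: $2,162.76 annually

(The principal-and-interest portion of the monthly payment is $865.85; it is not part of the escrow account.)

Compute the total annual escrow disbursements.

$16,242.00

Homeowner's insurance = $1,898.28 per year
Property tax = $8,024.16 per year
HOA dues = $563.28 × 4 = $2,253.12 per year
Earthquake insurance = $1,903.68 per year
Windstorm insurance = $2,162.76 per year
Total annual escrow = $1,898.28 + $8,024.16 + $2,253.12 + $1,903.68 + $2,162.76 = $16,242.00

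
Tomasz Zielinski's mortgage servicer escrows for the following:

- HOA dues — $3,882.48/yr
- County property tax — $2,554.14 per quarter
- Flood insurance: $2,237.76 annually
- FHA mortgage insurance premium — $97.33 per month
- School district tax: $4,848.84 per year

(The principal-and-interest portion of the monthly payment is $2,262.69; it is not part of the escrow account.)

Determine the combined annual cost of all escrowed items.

$22,353.60

HOA dues = $3,882.48 annually
County property tax = $2,554.14 × 4 = $10,216.56 annually
Flood insurance = $2,237.76 annually
FHA mortgage insurance premium = $97.33 × 12 = $1,167.96 annually
School district tax = $4,848.84 annually
Total annual escrow = $22,353.60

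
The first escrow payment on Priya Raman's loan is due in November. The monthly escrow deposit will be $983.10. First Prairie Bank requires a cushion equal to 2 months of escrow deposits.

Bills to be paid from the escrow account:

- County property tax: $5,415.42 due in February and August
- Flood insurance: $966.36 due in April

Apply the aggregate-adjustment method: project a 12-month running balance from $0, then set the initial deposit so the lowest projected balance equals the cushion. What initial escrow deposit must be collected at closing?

Cushion = 2 × $983.10 = $1,966.20
Trial balance (start $0, +$983.10 each month, − disbursements):
  Nov: +$983.10 → $983.10
  Dec: +$983.10 → $1,966.20
  Jan: +$983.10 → $2,949.30
  Feb: +$983.10 − $5,415.42 → -$1,483.02
  Mar: +$983.10 → -$499.92
  Apr: +$983.10 − $966.36 → -$483.18
  May: +$983.10 → $499.92
  Jun: +$983.10 → $1,483.02
  Jul: +$983.10 → $2,466.12
  Aug: +$983.10 − $5,415.42 → -$1,966.20
  Sep: +$983.10 → -$983.10
  Oct: +$983.10 → $0.00
Lowest trial balance = -$1,966.20 (Aug)
Initial deposit = cushion − low point = $1,966.20 − (-$1,966.20) = $3,932.40

$3,932.40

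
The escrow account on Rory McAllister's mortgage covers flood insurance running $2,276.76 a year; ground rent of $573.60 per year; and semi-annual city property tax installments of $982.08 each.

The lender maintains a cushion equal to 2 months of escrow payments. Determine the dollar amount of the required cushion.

$802.42

Flood insurance: $2,276.76 per year
Ground rent: $573.60 per year
City property tax: $982.08 × 2 = $1,964.16 per year
Combined annual = $4,814.52
Base monthly escrow = $4,814.52 ÷ 12 = $401.21
Required cushion = 2 × $401.21 = $802.42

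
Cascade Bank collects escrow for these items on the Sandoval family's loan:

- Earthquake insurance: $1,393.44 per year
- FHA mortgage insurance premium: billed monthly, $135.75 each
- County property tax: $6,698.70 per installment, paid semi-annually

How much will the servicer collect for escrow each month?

Earthquake insurance — $1,393.44
FHA mortgage insurance premium — $135.75 × 12 = $1,629.00
County property tax — $6,698.70 × 2 = $13,397.40
Annual escrow total = $16,419.84
Monthly escrow = $16,419.84 / 12 = $1,368.32

$1,368.32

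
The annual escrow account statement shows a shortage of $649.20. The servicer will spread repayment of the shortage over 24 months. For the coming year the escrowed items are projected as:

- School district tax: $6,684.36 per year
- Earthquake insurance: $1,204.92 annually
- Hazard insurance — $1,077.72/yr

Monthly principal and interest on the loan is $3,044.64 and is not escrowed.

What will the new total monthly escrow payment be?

School district tax: $6,684.36 per year
Earthquake insurance: $1,204.92 per year
Hazard insurance: $1,077.72 per year
Total annual escrow = $8,967.00
Per month = $8,967.00 / 12 = $747.25
Shortage per month = $649.20 ÷ 24 = $27.05
New monthly escrow = $747.25 + $27.05 = $774.30

$774.30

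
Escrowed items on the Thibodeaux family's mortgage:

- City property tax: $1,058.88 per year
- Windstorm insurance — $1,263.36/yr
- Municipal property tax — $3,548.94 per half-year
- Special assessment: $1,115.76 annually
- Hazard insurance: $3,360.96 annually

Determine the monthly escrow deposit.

$1,158.07

City property tax: $1,058.88/yr
Windstorm insurance: $1,263.36/yr
Municipal property tax: $3,548.94 × 2 = $7,097.88/yr
Special assessment: $1,115.76/yr
Hazard insurance: $3,360.96/yr
Annual escrow total = $13,896.84
Base monthly escrow = $13,896.84 ÷ 12 = $1,158.07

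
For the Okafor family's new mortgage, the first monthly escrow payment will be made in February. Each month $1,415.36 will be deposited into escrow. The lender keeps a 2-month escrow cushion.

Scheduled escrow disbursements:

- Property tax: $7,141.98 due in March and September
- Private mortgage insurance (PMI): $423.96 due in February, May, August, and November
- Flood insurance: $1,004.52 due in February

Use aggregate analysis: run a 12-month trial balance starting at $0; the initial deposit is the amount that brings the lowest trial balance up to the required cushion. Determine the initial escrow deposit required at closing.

$8,570.46

Cushion = 2 × $1,415.36 = $2,830.72
Trial balance (start $0, +$1,415.36 each month, − disbursements):
  Feb: +$1,415.36 − $1,428.48 → -$13.12
  Mar: +$1,415.36 − $7,141.98 → -$5,739.74
  Apr: +$1,415.36 → -$4,324.38
  May: +$1,415.36 − $423.96 → -$3,332.98
  Jun: +$1,415.36 → -$1,917.62
  Jul: +$1,415.36 → -$502.26
  Aug: +$1,415.36 − $423.96 → $489.14
  Sep: +$1,415.36 − $7,141.98 → -$5,237.48
  Oct: +$1,415.36 → -$3,822.12
  Nov: +$1,415.36 − $423.96 → -$2,830.72
  Dec: +$1,415.36 → -$1,415.36
  Jan: +$1,415.36 → $0.00
Lowest trial balance = -$5,739.74 (Mar)
Initial deposit = cushion − low point = $2,830.72 − (-$5,739.74) = $8,570.46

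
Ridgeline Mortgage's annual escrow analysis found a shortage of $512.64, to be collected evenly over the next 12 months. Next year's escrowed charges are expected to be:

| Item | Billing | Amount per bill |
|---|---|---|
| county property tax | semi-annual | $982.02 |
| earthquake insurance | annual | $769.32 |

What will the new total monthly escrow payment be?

County property tax — $982.02 × 2 = $1,964.04 annually
Earthquake insurance — $769.32 annually
Yearly total = $2,733.36
Base monthly escrow = $2,733.36 / 12 = $227.78
Monthly shortage recovery: $512.64 / 12 = $42.72
New monthly escrow = $227.78 + $42.72 = $270.50

$270.50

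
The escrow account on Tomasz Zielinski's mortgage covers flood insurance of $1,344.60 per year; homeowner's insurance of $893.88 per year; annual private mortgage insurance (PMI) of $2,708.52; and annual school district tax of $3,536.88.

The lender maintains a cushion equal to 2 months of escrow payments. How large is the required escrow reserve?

Flood insurance = $1,344.60 per year
Homeowner's insurance = $893.88 per year
Private mortgage insurance (PMI) = $2,708.52 per year
School district tax = $3,536.88 per year
Annual escrow total = $8,483.88
Monthly escrow = $8,483.88 / 12 = $706.99
Required cushion = 2 × $706.99 = $1,413.98

$1,413.98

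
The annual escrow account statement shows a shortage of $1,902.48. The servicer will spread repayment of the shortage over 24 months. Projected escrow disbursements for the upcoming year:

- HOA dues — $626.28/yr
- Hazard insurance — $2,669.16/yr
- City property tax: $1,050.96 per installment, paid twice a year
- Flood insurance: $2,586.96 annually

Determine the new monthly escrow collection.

$744.63

HOA dues — $626.28 annually
Hazard insurance — $2,669.16 annually
City property tax — $1,050.96 × 2 = $2,101.92 annually
Flood insurance — $2,586.96 annually
Yearly total = $626.28 + $2,669.16 + $2,101.92 + $2,586.96 = $7,984.32
Base monthly escrow = $7,984.32 / 12 = $665.36
Shortage spread = $1,902.48 ÷ 24 = $79.27/mo
Adjusted monthly = $665.36 + $79.27 = $744.63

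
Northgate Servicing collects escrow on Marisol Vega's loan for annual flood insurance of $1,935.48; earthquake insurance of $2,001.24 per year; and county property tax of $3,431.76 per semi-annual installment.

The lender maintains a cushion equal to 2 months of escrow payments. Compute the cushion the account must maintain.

$1,800.04

Flood insurance — $1,935.48 per year
Earthquake insurance — $2,001.24 per year
County property tax — $3,431.76 × 2 = $6,863.52 per year
Combined annual = $1,935.48 + $2,001.24 + $6,863.52 = $10,800.24
Monthly escrow = $10,800.24 ÷ 12 = $900.02
Required cushion = 2 × $900.02 = $1,800.04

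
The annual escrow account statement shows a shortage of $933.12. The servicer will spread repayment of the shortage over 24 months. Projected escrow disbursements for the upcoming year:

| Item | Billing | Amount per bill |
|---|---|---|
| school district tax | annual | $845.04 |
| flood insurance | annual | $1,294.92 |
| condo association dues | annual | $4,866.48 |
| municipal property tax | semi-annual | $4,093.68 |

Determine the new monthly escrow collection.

School district tax = $845.04/yr
Flood insurance = $1,294.92/yr
Condo association dues = $4,866.48/yr
Municipal property tax = $4,093.68 × 2 = $8,187.36/yr
Annual escrow total = $845.04 + $1,294.92 + $4,866.48 + $8,187.36 = $15,193.80
Per month = $15,193.80 / 12 = $1,266.15
Shortage spread = $933.12 ÷ 24 = $38.88/mo
New monthly escrow = $1,266.15 + $38.88 = $1,305.03

$1,305.03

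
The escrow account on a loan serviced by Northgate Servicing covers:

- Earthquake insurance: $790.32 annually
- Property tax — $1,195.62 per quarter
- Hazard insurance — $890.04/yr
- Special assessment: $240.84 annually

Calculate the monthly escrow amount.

$558.64

Earthquake insurance — $790.32 per year
Property tax — $1,195.62 × 4 = $4,782.48 per year
Hazard insurance — $890.04 per year
Special assessment — $240.84 per year
Total per year = $6,703.68
Base monthly escrow = $6,703.68 / 12 = $558.64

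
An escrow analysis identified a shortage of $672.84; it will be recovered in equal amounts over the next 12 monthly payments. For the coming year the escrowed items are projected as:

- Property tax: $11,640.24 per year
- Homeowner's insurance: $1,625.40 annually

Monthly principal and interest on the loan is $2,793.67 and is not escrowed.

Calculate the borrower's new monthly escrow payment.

Property tax: $11,640.24
Homeowner's insurance: $1,625.40
Combined annual = $11,640.24 + $1,625.40 = $13,265.64
Per month = $13,265.64 / 12 = $1,105.47
Shortage per month = $672.84 / 12 = $56.07
Adjusted monthly = $1,105.47 + $56.07 = $1,161.54

$1,161.54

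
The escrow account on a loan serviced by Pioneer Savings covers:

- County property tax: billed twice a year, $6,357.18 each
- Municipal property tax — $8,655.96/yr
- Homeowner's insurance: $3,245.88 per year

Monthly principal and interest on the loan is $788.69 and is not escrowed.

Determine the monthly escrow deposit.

County property tax — $6,357.18 × 2 = $12,714.36 per year
Municipal property tax — $8,655.96 per year
Homeowner's insurance — $3,245.88 per year
Total per year = $12,714.36 + $8,655.96 + $3,245.88 = $24,616.20
Monthly escrow = $24,616.20 / 12 = $2,051.35

$2,051.35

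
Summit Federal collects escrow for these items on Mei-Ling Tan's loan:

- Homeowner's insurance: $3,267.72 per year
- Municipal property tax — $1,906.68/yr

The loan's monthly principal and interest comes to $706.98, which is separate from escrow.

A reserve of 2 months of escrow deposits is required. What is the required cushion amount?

$862.40

Homeowner's insurance — $3,267.72 annually
Municipal property tax — $1,906.68 annually
Total per year = $3,267.72 + $1,906.68 = $5,174.40
Monthly = $5,174.40 ÷ 12 = $431.20
Cushion = 2 × $431.20 = $862.40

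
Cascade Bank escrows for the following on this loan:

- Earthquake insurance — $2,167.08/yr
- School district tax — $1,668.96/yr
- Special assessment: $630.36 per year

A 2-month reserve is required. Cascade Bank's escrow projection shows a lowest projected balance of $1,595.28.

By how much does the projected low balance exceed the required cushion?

$850.88

Earthquake insurance = $2,167.08/yr
School district tax = $1,668.96/yr
Special assessment = $630.36/yr
Total annual escrow = $2,167.08 + $1,668.96 + $630.36 = $4,466.40
Monthly = $4,466.40 / 12 = $372.20
Cushion = 2 × $372.20 = $744.40
Excess over cushion: $1,595.28 − $744.40 = $850.88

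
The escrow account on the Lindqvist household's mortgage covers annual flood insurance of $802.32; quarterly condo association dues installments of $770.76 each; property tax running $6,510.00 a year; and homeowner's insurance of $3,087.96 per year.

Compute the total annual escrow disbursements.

$13,483.32

Flood insurance = $802.32
Condo association dues = $770.76 × 4 = $3,083.04
Property tax = $6,510.00
Homeowner's insurance = $3,087.96
Annual escrow total = $802.32 + $3,083.04 + $6,510.00 + $3,087.96 = $13,483.32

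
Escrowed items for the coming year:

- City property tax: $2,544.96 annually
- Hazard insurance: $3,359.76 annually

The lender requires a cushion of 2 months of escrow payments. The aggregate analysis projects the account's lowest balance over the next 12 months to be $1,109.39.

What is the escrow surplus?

$125.27

City property tax = $2,544.96/yr
Hazard insurance = $3,359.76/yr
Total per year = $2,544.96 + $3,359.76 = $5,904.72
Monthly escrow = $5,904.72 / 12 = $492.06
Required reserve = 2 × $492.06 = $984.12
Excess over cushion: $1,109.39 − $984.12 = $125.27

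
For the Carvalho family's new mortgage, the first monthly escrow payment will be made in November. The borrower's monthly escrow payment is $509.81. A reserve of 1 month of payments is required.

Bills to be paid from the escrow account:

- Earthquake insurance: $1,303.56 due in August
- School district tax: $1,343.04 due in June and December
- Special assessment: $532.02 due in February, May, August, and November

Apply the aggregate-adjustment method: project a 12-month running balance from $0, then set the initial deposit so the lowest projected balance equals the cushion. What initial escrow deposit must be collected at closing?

$1,529.43

Cushion = 1 × $509.81 = $509.81
Trial balance (start $0, +$509.81 each month, − disbursements):
  Nov: +$509.81 − $532.02 → -$22.21
  Dec: +$509.81 − $1,343.04 → -$855.44
  Jan: +$509.81 → -$345.63
  Feb: +$509.81 − $532.02 → -$367.84
  Mar: +$509.81 → $141.97
  Apr: +$509.81 → $651.78
  May: +$509.81 − $532.02 → $629.57
  Jun: +$509.81 − $1,343.04 → -$203.66
  Jul: +$509.81 → $306.15
  Aug: +$509.81 − $1,835.58 → -$1,019.62
  Sep: +$509.81 → -$509.81
  Oct: +$509.81 → $0.00
Lowest trial balance = -$1,019.62 (Aug)
Initial deposit = cushion − low point = $509.81 − (-$1,019.62) = $1,529.43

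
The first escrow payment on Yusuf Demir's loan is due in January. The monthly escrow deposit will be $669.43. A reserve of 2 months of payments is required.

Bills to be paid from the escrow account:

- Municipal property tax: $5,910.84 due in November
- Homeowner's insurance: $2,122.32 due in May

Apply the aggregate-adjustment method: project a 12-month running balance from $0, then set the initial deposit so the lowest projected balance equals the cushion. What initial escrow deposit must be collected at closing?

$2,008.29

Cushion = 2 × $669.43 = $1,338.86
Trial balance (start $0, +$669.43 each month, − disbursements):
  Jan: +$669.43 → $669.43
  Feb: +$669.43 → $1,338.86
  Mar: +$669.43 → $2,008.29
  Apr: +$669.43 → $2,677.72
  May: +$669.43 − $2,122.32 → $1,224.83
  Jun: +$669.43 → $1,894.26
  Jul: +$669.43 → $2,563.69
  Aug: +$669.43 → $3,233.12
  Sep: +$669.43 → $3,902.55
  Oct: +$669.43 → $4,571.98
  Nov: +$669.43 − $5,910.84 → -$669.43
  Dec: +$669.43 → $0.00
Lowest trial balance = -$669.43 (Nov)
Initial deposit = cushion − low point = $1,338.86 − (-$669.43) = $2,008.29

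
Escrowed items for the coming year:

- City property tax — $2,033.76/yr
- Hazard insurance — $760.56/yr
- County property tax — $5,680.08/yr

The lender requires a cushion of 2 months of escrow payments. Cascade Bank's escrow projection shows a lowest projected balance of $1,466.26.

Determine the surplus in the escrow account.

City property tax = $2,033.76
Hazard insurance = $760.56
County property tax = $5,680.08
Total per year = $2,033.76 + $760.56 + $5,680.08 = $8,474.40
Base monthly escrow = $8,474.40 / 12 = $706.20
Required cushion = 2 × $706.20 = $1,412.40
Surplus = $1,466.26 − $1,412.40 = $53.86

$53.86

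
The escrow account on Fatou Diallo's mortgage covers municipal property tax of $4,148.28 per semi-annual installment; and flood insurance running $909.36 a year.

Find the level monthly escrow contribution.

Municipal property tax: $4,148.28 × 2 = $8,296.56
Flood insurance: $909.36
Annual escrow total = $9,205.92
Monthly = $9,205.92 ÷ 12 = $767.16

$767.16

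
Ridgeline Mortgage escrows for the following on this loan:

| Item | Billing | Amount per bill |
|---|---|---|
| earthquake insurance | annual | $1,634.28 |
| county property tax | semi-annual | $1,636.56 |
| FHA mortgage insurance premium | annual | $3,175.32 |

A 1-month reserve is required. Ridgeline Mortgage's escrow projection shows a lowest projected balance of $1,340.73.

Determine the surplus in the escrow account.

Earthquake insurance: $1,634.28
County property tax: $1,636.56 × 2 = $3,273.12
FHA mortgage insurance premium: $3,175.32
Yearly total = $1,634.28 + $3,273.12 + $3,175.32 = $8,082.72
Per month = $8,082.72 ÷ 12 = $673.56
Cushion = 1 × $673.56 = $673.56
Excess over cushion: $1,340.73 − $673.56 = $667.17

$667.17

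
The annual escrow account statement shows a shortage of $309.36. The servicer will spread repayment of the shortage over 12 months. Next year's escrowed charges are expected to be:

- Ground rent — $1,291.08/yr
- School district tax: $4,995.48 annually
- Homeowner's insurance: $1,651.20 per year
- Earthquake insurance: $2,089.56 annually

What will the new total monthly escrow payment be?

$861.39

Ground rent: $1,291.08/yr
School district tax: $4,995.48/yr
Homeowner's insurance: $1,651.20/yr
Earthquake insurance: $2,089.56/yr
Combined annual = $1,291.08 + $4,995.48 + $1,651.20 + $2,089.56 = $10,027.32
Monthly escrow = $10,027.32 ÷ 12 = $835.61
Shortage per month = $309.36 ÷ 12 = $25.78
Adjusted monthly = $835.61 + $25.78 = $861.39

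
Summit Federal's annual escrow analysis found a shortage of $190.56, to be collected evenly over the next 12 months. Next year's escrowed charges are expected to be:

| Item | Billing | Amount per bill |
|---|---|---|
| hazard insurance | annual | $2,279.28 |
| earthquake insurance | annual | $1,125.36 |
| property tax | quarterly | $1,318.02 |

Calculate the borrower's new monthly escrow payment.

$738.94

Hazard insurance = $2,279.28/yr
Earthquake insurance = $1,125.36/yr
Property tax = $1,318.02 × 4 = $5,272.08/yr
Annual escrow total = $2,279.28 + $1,125.36 + $5,272.08 = $8,676.72
Monthly = $8,676.72 / 12 = $723.06
Shortage spread = $190.56 / 12 = $15.88/mo
New monthly escrow = $723.06 + $15.88 = $738.94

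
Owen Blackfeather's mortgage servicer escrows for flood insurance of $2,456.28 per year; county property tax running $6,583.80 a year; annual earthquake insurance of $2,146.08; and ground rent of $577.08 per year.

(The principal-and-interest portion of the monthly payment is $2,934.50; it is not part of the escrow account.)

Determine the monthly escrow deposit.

Flood insurance = $2,456.28 per year
County property tax = $6,583.80 per year
Earthquake insurance = $2,146.08 per year
Ground rent = $577.08 per year
Total per year = $11,763.24
Base monthly escrow = $11,763.24 ÷ 12 = $980.27

$980.27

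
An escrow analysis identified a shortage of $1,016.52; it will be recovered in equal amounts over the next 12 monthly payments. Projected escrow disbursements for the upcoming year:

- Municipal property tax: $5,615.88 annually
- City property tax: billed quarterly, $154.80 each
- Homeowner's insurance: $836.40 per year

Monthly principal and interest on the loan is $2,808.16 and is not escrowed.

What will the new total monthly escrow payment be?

Municipal property tax = $5,615.88 per year
City property tax = $154.80 × 4 = $619.20 per year
Homeowner's insurance = $836.40 per year
Yearly total = $7,071.48
Base monthly escrow = $7,071.48 / 12 = $589.29
Shortage spread = $1,016.52 / 12 = $84.71/mo
New monthly escrow = $589.29 + $84.71 = $674.00

$674.00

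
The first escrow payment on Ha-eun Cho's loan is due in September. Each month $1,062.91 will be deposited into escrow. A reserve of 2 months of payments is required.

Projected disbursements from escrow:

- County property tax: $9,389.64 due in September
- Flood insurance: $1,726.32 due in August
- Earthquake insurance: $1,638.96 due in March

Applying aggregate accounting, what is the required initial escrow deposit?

$10,452.55

Cushion = 2 × $1,062.91 = $2,125.82
Trial balance (start $0, +$1,062.91 each month, − disbursements):
  Sep: +$1,062.91 − $9,389.64 → -$8,326.73
  Oct: +$1,062.91 → -$7,263.82
  Nov: +$1,062.91 → -$6,200.91
  Dec: +$1,062.91 → -$5,138.00
  Jan: +$1,062.91 → -$4,075.09
  Feb: +$1,062.91 → -$3,012.18
  Mar: +$1,062.91 − $1,638.96 → -$3,588.23
  Apr: +$1,062.91 → -$2,525.32
  May: +$1,062.91 → -$1,462.41
  Jun: +$1,062.91 → -$399.50
  Jul: +$1,062.91 → $663.41
  Aug: +$1,062.91 − $1,726.32 → $0.00
Lowest trial balance = -$8,326.73 (Sep)
Initial deposit = cushion − low point = $2,125.82 − (-$8,326.73) = $10,452.55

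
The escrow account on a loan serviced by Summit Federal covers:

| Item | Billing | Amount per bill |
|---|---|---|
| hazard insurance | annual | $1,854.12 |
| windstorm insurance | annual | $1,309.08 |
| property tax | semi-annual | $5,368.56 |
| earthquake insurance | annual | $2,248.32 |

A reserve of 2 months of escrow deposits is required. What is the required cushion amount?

Hazard insurance — $1,854.12
Windstorm insurance — $1,309.08
Property tax — $5,368.56 × 2 = $10,737.12
Earthquake insurance — $2,248.32
Combined annual = $1,854.12 + $1,309.08 + $10,737.12 + $2,248.32 = $16,148.64
Base monthly escrow = $16,148.64 ÷ 12 = $1,345.72
Cushion = 2 × $1,345.72 = $2,691.44

$2,691.44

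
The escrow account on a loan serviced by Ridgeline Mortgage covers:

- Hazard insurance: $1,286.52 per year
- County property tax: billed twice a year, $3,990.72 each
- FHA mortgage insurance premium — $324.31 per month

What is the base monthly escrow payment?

Hazard insurance: $1,286.52
County property tax: $3,990.72 × 2 = $7,981.44
FHA mortgage insurance premium: $324.31 × 12 = $3,891.72
Combined annual = $13,159.68
Base monthly escrow = $13,159.68 / 12 = $1,096.64

$1,096.64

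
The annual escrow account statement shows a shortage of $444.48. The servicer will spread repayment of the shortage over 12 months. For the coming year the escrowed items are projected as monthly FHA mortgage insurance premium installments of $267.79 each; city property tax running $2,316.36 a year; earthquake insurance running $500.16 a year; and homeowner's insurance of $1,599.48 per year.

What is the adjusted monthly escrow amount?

FHA mortgage insurance premium = $267.79 × 12 = $3,213.48
City property tax = $2,316.36
Earthquake insurance = $500.16
Homeowner's insurance = $1,599.48
Total per year = $3,213.48 + $2,316.36 + $500.16 + $1,599.48 = $7,629.48
Per month = $7,629.48 / 12 = $635.79
Shortage spread = $444.48 / 12 = $37.04/mo
New monthly escrow = $635.79 + $37.04 = $672.83

$672.83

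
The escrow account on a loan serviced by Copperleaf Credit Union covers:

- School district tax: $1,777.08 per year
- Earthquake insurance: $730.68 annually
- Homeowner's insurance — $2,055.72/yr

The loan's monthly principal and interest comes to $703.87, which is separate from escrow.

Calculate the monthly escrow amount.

$380.29

School district tax — $1,777.08 annually
Earthquake insurance — $730.68 annually
Homeowner's insurance — $2,055.72 annually
Yearly total = $4,563.48
Monthly escrow = $4,563.48 ÷ 12 = $380.29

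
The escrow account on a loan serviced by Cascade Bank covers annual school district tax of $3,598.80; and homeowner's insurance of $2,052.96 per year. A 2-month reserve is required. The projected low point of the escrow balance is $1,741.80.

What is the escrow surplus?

School district tax: $3,598.80
Homeowner's insurance: $2,052.96
Annual escrow total = $5,651.76
Base monthly escrow = $5,651.76 / 12 = $470.98
Cushion = 2 × $470.98 = $941.96
Surplus = $1,741.80 − $941.96 = $799.84

$799.84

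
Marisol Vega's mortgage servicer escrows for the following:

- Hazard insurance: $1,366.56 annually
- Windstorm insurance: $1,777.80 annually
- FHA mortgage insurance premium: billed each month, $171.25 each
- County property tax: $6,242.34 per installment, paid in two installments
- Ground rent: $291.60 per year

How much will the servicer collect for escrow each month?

Hazard insurance: $1,366.56/yr
Windstorm insurance: $1,777.80/yr
FHA mortgage insurance premium: $171.25 × 12 = $2,055.00/yr
County property tax: $6,242.34 × 2 = $12,484.68/yr
Ground rent: $291.60/yr
Combined annual = $1,366.56 + $1,777.80 + $2,055.00 + $12,484.68 + $291.60 = $17,975.64
Base monthly escrow = $17,975.64 / 12 = $1,497.97

$1,497.97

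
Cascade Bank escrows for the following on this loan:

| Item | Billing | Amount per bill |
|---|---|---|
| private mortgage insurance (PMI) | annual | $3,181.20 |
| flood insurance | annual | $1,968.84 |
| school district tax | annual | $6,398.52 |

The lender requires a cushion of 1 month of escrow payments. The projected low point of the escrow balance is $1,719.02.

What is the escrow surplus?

Private mortgage insurance (PMI) — $3,181.20 annually
Flood insurance — $1,968.84 annually
School district tax — $6,398.52 annually
Total per year = $3,181.20 + $1,968.84 + $6,398.52 = $11,548.56
Per month = $11,548.56 / 12 = $962.38
Required cushion = 1 × $962.38 = $962.38
Surplus = $1,719.02 − $962.38 = $756.64

$756.64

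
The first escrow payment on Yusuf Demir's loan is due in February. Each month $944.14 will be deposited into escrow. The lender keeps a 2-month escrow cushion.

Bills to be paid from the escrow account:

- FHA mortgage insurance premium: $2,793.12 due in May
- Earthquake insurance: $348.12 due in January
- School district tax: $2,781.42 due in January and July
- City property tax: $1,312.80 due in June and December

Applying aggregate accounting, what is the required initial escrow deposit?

Cushion = 2 × $944.14 = $1,888.28
Trial balance (start $0, +$944.14 each month, − disbursements):
  Feb: +$944.14 → $944.14
  Mar: +$944.14 → $1,888.28
  Apr: +$944.14 → $2,832.42
  May: +$944.14 − $2,793.12 → $983.44
  Jun: +$944.14 − $1,312.80 → $614.78
  Jul: +$944.14 − $2,781.42 → -$1,222.50
  Aug: +$944.14 → -$278.36
  Sep: +$944.14 → $665.78
  Oct: +$944.14 → $1,609.92
  Nov: +$944.14 → $2,554.06
  Dec: +$944.14 − $1,312.80 → $2,185.40
  Jan: +$944.14 − $3,129.54 → $0.00
Lowest trial balance = -$1,222.50 (Jul)
Initial deposit = cushion − low point = $1,888.28 − (-$1,222.50) = $3,110.78

$3,110.78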